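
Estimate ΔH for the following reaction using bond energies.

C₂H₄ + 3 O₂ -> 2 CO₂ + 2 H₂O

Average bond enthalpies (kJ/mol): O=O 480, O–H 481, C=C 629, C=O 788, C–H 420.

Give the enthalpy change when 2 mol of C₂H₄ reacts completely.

Bonds broken (reactants):
  C–H: 4 × 420 = 1680
  C=C: 1 × 629 = 629
  O=O: 3 × 480 = 1440
  Σ(broken) = 3749 kJ
Bonds formed (products):
  C=O: 4 × 788 = 3152
  O–H: 4 × 481 = 1924
  Σ(formed) = 5076 kJ
ΔH = Σ(broken) − Σ(formed) = 3749 − 5076 = −1327 kJ
For 2× the reaction as written: 2 × (−1327) = −2654 kJ

ΔH = −2654 kJ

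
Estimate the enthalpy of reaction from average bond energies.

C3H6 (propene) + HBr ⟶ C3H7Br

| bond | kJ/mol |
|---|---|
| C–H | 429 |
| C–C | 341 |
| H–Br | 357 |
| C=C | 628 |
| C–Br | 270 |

ΔH ≈ −55 kJ

Bonds broken (reactants):
  C–C: 1 × 341 = 341
  C–H: 6 × 429 = 2574
  C=C: 1 × 628 = 628
  H–Br: 1 × 357 = 357
  Σ(broken) = 3900 kJ
Bonds formed (products):
  C–Br: 1 × 270 = 270
  C–C: 2 × 341 = 682
  C–H: 7 × 429 = 3003
  Σ(formed) = 3955 kJ
ΔH = Σ(broken) − Σ(formed) = 3900 − 3955 = −55 kJ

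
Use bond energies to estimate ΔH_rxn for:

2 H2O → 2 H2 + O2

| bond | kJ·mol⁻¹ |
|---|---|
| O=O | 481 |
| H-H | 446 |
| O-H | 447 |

Bonds broken (reactants):
  O-H: 4 × 447 = 1788
  Σ(broken) = 1788 kJ
Bonds formed (products):
  H-H: 2 × 446 = 892
  O=O: 1 × 481 = 481
  Σ(formed) = 1373 kJ
ΔH = Σ(broken) − Σ(formed) = 1788 − 1373 = +415 kJ

ΔH ≈ +415 kJ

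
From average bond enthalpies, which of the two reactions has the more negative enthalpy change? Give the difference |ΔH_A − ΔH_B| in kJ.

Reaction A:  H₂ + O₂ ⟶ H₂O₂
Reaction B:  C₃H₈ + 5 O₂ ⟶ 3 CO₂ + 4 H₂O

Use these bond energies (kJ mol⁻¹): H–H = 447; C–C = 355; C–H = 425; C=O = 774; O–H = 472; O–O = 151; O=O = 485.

Reaction A:
  Bonds broken (reactants):
    H–H: 1 × 447 = 447
    O=O: 1 × 485 = 485
    Σ(broken) = 932 kJ
  Bonds formed (products):
    O–H: 2 × 472 = 944
    O–O: 1 × 151 = 151
    Σ(formed) = 1095 kJ
  ΔH_A = 932 − 1095 = −163 kJ
Reaction B:
  Bonds broken (reactants):
    C–C: 2 × 355 = 710
    C–H: 8 × 425 = 3400
    O=O: 5 × 485 = 2425
    Σ(broken) = 6535 kJ
  Bonds formed (products):
    C=O: 6 × 774 = 4644
    O–H: 8 × 472 = 3776
    Σ(formed) = 8420 kJ
  ΔH_B = 6535 − 8420 = −1885 kJ
ΔH_A − ΔH_B = +1722 kJ, so reaction B has the more negative ΔH; |ΔH_A − ΔH_B| = 1722 kJ.

Reaction B, by 1722 kJ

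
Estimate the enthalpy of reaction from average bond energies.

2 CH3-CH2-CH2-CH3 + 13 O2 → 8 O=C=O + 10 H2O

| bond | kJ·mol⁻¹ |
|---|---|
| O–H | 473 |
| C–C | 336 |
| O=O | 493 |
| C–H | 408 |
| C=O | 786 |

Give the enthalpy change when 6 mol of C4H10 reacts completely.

ΔH = −16353 kJ

Bonds broken (reactants):
  C–C: 6 × 336 = 2016
  C–H: 20 × 408 = 8160
  O=O: 13 × 493 = 6409
  Σ(broken) = 16585 kJ
Bonds formed (products):
  C=O: 16 × 786 = 12576
  O–H: 20 × 473 = 9460
  Σ(formed) = 22036 kJ
ΔH = Σ(broken) − Σ(formed) = 16585 − 22036 = −5451 kJ
For 3× the reaction as written: 3 × (−5451) = −16353 kJ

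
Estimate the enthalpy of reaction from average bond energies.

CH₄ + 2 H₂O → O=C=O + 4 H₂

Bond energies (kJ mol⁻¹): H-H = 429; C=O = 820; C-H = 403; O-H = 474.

Bonds broken (reactants):
  C-H: 4 × 403 = 1612
  O-H: 4 × 474 = 1896
  Σ(broken) = 3508 kJ
Bonds formed (products):
  C=O: 2 × 820 = 1640
  H-H: 4 × 429 = 1716
  Σ(formed) = 3356 kJ
ΔH = Σ(broken) − Σ(formed) = 3508 − 3356 = +152 kJ

ΔH ≈ +152 kJ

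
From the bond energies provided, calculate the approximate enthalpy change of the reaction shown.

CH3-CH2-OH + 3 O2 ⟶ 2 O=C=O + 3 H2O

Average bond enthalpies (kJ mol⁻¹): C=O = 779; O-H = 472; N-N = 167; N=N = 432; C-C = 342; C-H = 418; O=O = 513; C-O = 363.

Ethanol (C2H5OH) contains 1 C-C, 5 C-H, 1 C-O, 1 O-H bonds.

Bonds broken (reactants):
  C-C: 1 × 342 = 342
  C-H: 5 × 418 = 2090
  C-O: 1 × 363 = 363
  O-H: 1 × 472 = 472
  O=O: 3 × 513 = 1539
  Σ(broken) = 4806 kJ
Bonds formed (products):
  C=O: 4 × 779 = 3116
  O-H: 6 × 472 = 2832
  Σ(formed) = 5948 kJ
ΔH = Σ(broken) − Σ(formed) = 4806 − 5948 = −1142 kJ

ΔH ≈ −1142 kJ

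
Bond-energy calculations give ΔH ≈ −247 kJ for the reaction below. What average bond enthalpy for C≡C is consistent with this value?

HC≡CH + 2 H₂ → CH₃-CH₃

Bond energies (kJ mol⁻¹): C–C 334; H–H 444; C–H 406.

D(C≡C) ≈ 823 kJ/mol

Let D be the C≡C bond energy.
Σ(broken) = 1×D + 2×406 + 2×444 = 1700 + D
Σ(formed) = 1×334 + 6×406 = 2770
ΔH = Σ(broken) − Σ(formed) = (1700 + D) − (2770) = −1070 + D
Setting this equal to −247 kJ gives D = 823 kJ/mol.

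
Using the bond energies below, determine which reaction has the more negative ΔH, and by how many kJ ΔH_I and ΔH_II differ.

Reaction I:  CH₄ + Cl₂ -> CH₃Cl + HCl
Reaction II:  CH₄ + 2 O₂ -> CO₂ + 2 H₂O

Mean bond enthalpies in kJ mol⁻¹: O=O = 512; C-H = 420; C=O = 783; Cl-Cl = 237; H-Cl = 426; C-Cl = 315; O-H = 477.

Reaction I:
  Bonds broken (reactants):
    C-H: 4 × 420 = 1680
    Cl-Cl: 1 × 237 = 237
    Σ(broken) = 1917 kJ
  Bonds formed (products):
    C-Cl: 1 × 315 = 315
    C-H: 3 × 420 = 1260
    H-Cl: 1 × 426 = 426
    Σ(formed) = 2001 kJ
  ΔH_I = 1917 − 2001 = −84 kJ
Reaction II:
  Bonds broken (reactants):
    C-H: 4 × 420 = 1680
    O=O: 2 × 512 = 1024
    Σ(broken) = 2704 kJ
  Bonds formed (products):
    C=O: 2 × 783 = 1566
    O-H: 4 × 477 = 1908
    Σ(formed) = 3474 kJ
  ΔH_II = 2704 − 3474 = −770 kJ
ΔH_I − ΔH_II = +686 kJ, so reaction II has the more negative ΔH; |ΔH_I − ΔH_II| = 686 kJ.

Reaction II, by 686 kJ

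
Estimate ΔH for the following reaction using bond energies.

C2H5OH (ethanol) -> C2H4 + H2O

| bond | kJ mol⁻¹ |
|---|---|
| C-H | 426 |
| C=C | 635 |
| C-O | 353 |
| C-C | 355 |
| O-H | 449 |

Bonds broken (reactants):
  C-C: 1 × 355 = 355
  C-H: 5 × 426 = 2130
  C-O: 1 × 353 = 353
  O-H: 1 × 449 = 449
  Σ(broken) = 3287 kJ
Bonds formed (products):
  C-H: 4 × 426 = 1704
  C=C: 1 × 635 = 635
  O-H: 2 × 449 = 898
  Σ(formed) = 3237 kJ
ΔH = Σ(broken) − Σ(formed) = 3287 − 3237 = +50 kJ

ΔH ≈ +50 kJ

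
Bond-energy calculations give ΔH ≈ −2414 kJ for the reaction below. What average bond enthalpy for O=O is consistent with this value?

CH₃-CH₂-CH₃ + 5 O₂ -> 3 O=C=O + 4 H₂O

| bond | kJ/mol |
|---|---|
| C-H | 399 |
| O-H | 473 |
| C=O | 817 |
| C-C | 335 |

D(O=O) ≈ 482 kJ/mol

Let D be the O=O bond energy.
Σ(broken) = 2×335 + 8×399 + 5×D = 3862 + 5D
Σ(formed) = 6×817 + 8×473 = 8686
ΔH = Σ(broken) − Σ(formed) = (3862 + 5D) − (8686) = −4824 + 5D
Setting this equal to −2414 kJ gives 5D = 2410, so D = 482 kJ/mol.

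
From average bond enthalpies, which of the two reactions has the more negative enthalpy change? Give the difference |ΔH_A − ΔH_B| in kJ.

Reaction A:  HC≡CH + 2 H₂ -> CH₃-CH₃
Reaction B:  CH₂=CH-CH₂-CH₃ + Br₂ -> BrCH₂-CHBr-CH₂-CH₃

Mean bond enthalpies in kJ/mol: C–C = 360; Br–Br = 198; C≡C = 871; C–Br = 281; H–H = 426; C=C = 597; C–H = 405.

Reaction A:
  Bonds broken (reactants):
    C≡C: 1 × 871 = 871
    C–H: 2 × 405 = 810
    H–H: 2 × 426 = 852
    Σ(broken) = 2533 kJ
  Bonds formed (products):
    C–C: 1 × 360 = 360
    C–H: 6 × 405 = 2430
    Σ(formed) = 2790 kJ
  ΔH_A = 2533 − 2790 = −257 kJ
Reaction B:
  Bonds broken (reactants):
    Br–Br: 1 × 198 = 198
    C–C: 2 × 360 = 720
    C–H: 8 × 405 = 3240
    C=C: 1 × 597 = 597
    Σ(broken) = 4755 kJ
  Bonds formed (products):
    C–Br: 2 × 281 = 562
    C–C: 3 × 360 = 1080
    C–H: 8 × 405 = 3240
    Σ(formed) = 4882 kJ
  ΔH_B = 4755 − 4882 = −127 kJ
ΔH_A − ΔH_B = −130 kJ, so reaction A has the more negative ΔH; |ΔH_A − ΔH_B| = 130 kJ.

Reaction A, by 130 kJ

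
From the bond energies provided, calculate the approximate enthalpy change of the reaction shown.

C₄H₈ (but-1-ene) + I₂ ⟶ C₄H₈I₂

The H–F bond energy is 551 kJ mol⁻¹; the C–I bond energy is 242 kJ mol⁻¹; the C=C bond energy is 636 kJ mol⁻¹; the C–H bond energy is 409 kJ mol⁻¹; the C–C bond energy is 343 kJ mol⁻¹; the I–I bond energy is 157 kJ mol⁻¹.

Bonds broken (reactants):
  C–C: 2 × 343 = 686
  C–H: 8 × 409 = 3272
  C=C: 1 × 636 = 636
  I–I: 1 × 157 = 157
  Σ(broken) = 4751 kJ
Bonds formed (products):
  C–C: 3 × 343 = 1029
  C–H: 8 × 409 = 3272
  C–I: 2 × 242 = 484
  Σ(formed) = 4785 kJ
ΔH = Σ(broken) − Σ(formed) = 4751 − 4785 = −34 kJ

ΔH ≈ −34 kJ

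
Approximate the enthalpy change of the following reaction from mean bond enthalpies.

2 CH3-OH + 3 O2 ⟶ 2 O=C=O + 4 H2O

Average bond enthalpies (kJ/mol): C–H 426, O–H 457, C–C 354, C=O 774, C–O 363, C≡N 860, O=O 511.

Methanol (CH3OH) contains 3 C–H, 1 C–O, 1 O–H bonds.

Bonds broken (reactants):
  C–H: 6 × 426 = 2556
  C–O: 2 × 363 = 726
  O–H: 2 × 457 = 914
  O=O: 3 × 511 = 1533
  Σ(broken) = 5729 kJ
Bonds formed (products):
  C=O: 4 × 774 = 3096
  O–H: 8 × 457 = 3656
  Σ(formed) = 6752 kJ
ΔH = Σ(broken) − Σ(formed) = 5729 − 6752 = −1023 kJ

ΔH ≈ −1023 kJ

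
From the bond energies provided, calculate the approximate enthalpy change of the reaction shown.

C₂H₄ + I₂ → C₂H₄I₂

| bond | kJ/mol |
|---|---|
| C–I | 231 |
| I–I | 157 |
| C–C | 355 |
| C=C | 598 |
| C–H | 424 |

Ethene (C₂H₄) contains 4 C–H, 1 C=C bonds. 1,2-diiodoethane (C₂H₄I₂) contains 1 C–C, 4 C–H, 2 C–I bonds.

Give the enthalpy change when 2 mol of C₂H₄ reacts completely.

ΔH = −124 kJ

Bonds broken (reactants):
  C–H: 4 × 424 = 1696
  C=C: 1 × 598 = 598
  I–I: 1 × 157 = 157
  Σ(broken) = 2451 kJ
Bonds formed (products):
  C–C: 1 × 355 = 355
  C–H: 4 × 424 = 1696
  C–I: 2 × 231 = 462
  Σ(formed) = 2513 kJ
ΔH = Σ(broken) − Σ(formed) = 2451 − 2513 = −62 kJ
For 2× the reaction as written: 2 × (−62) = −124 kJ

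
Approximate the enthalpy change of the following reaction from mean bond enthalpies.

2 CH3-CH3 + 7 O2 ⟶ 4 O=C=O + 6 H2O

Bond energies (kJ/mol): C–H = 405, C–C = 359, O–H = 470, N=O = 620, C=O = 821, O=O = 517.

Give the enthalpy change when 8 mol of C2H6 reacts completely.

ΔH = −12044 kJ

Bonds broken (reactants):
  C–C: 2 × 359 = 718
  C–H: 12 × 405 = 4860
  O=O: 7 × 517 = 3619
  Σ(broken) = 9197 kJ
Bonds formed (products):
  C=O: 8 × 821 = 6568
  O–H: 12 × 470 = 5640
  Σ(formed) = 12208 kJ
ΔH = Σ(broken) − Σ(formed) = 9197 − 12208 = −3011 kJ
For 4× the reaction as written: 4 × (−3011) = −12044 kJ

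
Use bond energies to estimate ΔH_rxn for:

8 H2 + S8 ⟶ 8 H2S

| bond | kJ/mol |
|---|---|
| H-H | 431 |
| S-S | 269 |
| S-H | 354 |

Bonds broken (reactants):
  H-H: 8 × 431 = 3448
  S-S: 8 × 269 = 2152
  Σ(broken) = 5600 kJ
Bonds formed (products):
  S-H: 16 × 354 = 5664
  Σ(formed) = 5664 kJ
ΔH = Σ(broken) − Σ(formed) = 5600 − 5664 = −64 kJ

ΔH ≈ −64 kJ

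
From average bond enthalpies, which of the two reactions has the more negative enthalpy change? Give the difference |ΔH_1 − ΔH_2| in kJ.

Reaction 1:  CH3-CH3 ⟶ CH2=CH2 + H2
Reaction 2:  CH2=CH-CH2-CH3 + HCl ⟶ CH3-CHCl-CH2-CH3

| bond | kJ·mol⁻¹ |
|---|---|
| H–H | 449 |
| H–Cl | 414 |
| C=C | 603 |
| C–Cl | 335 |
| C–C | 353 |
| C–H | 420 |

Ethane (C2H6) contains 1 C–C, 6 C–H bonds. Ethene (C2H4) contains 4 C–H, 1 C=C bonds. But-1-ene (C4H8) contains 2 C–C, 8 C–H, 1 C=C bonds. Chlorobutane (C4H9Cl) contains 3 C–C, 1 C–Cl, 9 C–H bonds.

Reaction 1:
  Bonds broken (reactants):
    C–C: 1 × 353 = 353
    C–H: 6 × 420 = 2520
    Σ(broken) = 2873 kJ
  Bonds formed (products):
    C–H: 4 × 420 = 1680
    C=C: 1 × 603 = 603
    H–H: 1 × 449 = 449
    Σ(formed) = 2732 kJ
  ΔH_1 = 2873 − 2732 = +141 kJ
Reaction 2:
  Bonds broken (reactants):
    C–C: 2 × 353 = 706
    C–H: 8 × 420 = 3360
    C=C: 1 × 603 = 603
    H–Cl: 1 × 414 = 414
    Σ(broken) = 5083 kJ
  Bonds formed (products):
    C–C: 3 × 353 = 1059
    C–Cl: 1 × 335 = 335
    C–H: 9 × 420 = 3780
    Σ(formed) = 5174 kJ
  ΔH_2 = 5083 − 5174 = −91 kJ
ΔH_1 − ΔH_2 = +232 kJ, so reaction 2 has the more negative ΔH; |ΔH_1 − ΔH_2| = 232 kJ.

Reaction 2, by 232 kJ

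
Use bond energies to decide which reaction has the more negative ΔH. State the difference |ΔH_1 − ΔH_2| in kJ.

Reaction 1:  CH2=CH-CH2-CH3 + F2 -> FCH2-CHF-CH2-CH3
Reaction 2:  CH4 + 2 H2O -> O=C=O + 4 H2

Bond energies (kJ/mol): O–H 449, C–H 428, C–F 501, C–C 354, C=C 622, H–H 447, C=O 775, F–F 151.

Reaction 1, by 753 kJ

Reaction 1:
  Bonds broken (reactants):
    C–C: 2 × 354 = 708
    C–H: 8 × 428 = 3424
    C=C: 1 × 622 = 622
    F–F: 1 × 151 = 151
    Σ(broken) = 4905 kJ
  Bonds formed (products):
    C–C: 3 × 354 = 1062
    C–F: 2 × 501 = 1002
    C–H: 8 × 428 = 3424
    Σ(formed) = 5488 kJ
  ΔH_1 = 4905 − 5488 = −583 kJ
Reaction 2:
  Bonds broken (reactants):
    C–H: 4 × 428 = 1712
    O–H: 4 × 449 = 1796
    Σ(broken) = 3508 kJ
  Bonds formed (products):
    C=O: 2 × 775 = 1550
    H–H: 4 × 447 = 1788
    Σ(formed) = 3338 kJ
  ΔH_2 = 3508 − 3338 = +170 kJ
ΔH_1 − ΔH_2 = −753 kJ, so reaction 1 has the more negative ΔH; |ΔH_1 − ΔH_2| = 753 kJ.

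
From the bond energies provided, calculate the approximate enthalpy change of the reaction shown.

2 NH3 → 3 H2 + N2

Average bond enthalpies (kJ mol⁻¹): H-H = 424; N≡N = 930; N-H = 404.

ΔH ≈ +222 kJ

Bonds broken (reactants):
  N-H: 6 × 404 = 2424
  Σ(broken) = 2424 kJ
Bonds formed (products):
  H-H: 3 × 424 = 1272
  N≡N: 1 × 930 = 930
  Σ(formed) = 2202 kJ
ΔH = Σ(broken) − Σ(formed) = 2424 − 2202 = +222 kJ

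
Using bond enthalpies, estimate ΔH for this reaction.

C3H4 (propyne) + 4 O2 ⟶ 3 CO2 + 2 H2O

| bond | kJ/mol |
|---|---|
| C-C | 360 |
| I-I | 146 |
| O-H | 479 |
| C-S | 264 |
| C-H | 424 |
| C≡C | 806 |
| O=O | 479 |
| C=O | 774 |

Bonds broken (reactants):
  C≡C: 1 × 806 = 806
  C-C: 1 × 360 = 360
  C-H: 4 × 424 = 1696
  O=O: 4 × 479 = 1916
  Σ(broken) = 4778 kJ
Bonds formed (products):
  C=O: 6 × 774 = 4644
  O-H: 4 × 479 = 1916
  Σ(formed) = 6560 kJ
ΔH = Σ(broken) − Σ(formed) = 4778 − 6560 = −1782 kJ

ΔH ≈ −1782 kJ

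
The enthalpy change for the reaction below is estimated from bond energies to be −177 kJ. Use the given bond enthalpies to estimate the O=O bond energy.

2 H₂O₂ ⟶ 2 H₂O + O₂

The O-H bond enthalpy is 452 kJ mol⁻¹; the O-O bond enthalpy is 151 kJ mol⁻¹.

D(O=O) ≈ 479 kJ/mol

Let D be the O=O bond energy.
Σ(broken) = 4×452 + 2×151 = 2110
Σ(formed) = 4×452 + 1×D = 1808 + D
ΔH = Σ(broken) − Σ(formed) = (2110) − (1808 + D) = +302 − D
Setting this equal to −177 kJ gives D = 479 kJ/mol.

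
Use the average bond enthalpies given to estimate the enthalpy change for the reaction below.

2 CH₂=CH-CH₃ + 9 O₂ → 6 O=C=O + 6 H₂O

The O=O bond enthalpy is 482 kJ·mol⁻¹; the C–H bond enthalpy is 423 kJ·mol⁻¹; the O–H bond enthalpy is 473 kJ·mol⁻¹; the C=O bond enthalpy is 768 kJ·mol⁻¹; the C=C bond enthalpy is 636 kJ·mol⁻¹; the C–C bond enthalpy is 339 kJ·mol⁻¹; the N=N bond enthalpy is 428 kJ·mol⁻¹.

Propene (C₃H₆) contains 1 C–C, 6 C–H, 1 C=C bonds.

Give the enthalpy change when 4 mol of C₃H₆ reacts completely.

Bonds broken (reactants):
  C–C: 2 × 339 = 678
  C–H: 12 × 423 = 5076
  C=C: 2 × 636 = 1272
  O=O: 9 × 482 = 4338
  Σ(broken) = 11364 kJ
Bonds formed (products):
  C=O: 12 × 768 = 9216
  O–H: 12 × 473 = 5676
  Σ(formed) = 14892 kJ
ΔH = Σ(broken) − Σ(formed) = 11364 − 14892 = −3528 kJ
For 2× the reaction as written: 2 × (−3528) = −7056 kJ

ΔH = −7056 kJ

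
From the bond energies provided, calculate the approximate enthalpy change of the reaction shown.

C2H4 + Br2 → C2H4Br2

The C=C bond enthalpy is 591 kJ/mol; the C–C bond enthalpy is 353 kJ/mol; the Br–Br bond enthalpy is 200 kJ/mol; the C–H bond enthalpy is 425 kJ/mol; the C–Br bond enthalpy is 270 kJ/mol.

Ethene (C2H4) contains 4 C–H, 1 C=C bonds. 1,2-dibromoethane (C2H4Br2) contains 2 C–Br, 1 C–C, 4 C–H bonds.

ΔH ≈ −102 kJ

Bonds broken (reactants):
  Br–Br: 1 × 200 = 200
  C–H: 4 × 425 = 1700
  C=C: 1 × 591 = 591
  Σ(broken) = 2491 kJ
Bonds formed (products):
  C–Br: 2 × 270 = 540
  C–C: 1 × 353 = 353
  C–H: 4 × 425 = 1700
  Σ(formed) = 2593 kJ
ΔH = Σ(broken) − Σ(formed) = 2491 − 2593 = −102 kJ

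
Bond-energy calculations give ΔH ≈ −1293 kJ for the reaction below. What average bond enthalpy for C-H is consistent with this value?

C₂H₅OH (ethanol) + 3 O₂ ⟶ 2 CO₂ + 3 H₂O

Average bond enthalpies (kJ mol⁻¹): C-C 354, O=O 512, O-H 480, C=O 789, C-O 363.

Let D be the C-H bond energy.
Σ(broken) = 1×354 + 5×D + 1×363 + 1×480 + 3×512 = 2733 + 5D
Σ(formed) = 4×789 + 6×480 = 6036
ΔH = Σ(broken) − Σ(formed) = (2733 + 5D) − (6036) = −3303 + 5D
Setting this equal to −1293 kJ gives 5D = 2010, so D = 402 kJ/mol.

D(C-H) ≈ 402 kJ/mol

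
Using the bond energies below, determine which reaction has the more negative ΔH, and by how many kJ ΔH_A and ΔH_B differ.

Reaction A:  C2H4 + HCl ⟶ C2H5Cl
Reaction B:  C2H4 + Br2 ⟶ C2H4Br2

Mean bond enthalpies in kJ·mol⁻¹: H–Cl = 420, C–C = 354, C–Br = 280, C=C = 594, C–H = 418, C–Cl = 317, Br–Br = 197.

Reaction A:
  Bonds broken (reactants):
    C–H: 4 × 418 = 1672
    C=C: 1 × 594 = 594
    H–Cl: 1 × 420 = 420
    Σ(broken) = 2686 kJ
  Bonds formed (products):
    C–C: 1 × 354 = 354
    C–Cl: 1 × 317 = 317
    C–H: 5 × 418 = 2090
    Σ(formed) = 2761 kJ
  ΔH_A = 2686 − 2761 = −75 kJ
Reaction B:
  Bonds broken (reactants):
    Br–Br: 1 × 197 = 197
    C–H: 4 × 418 = 1672
    C=C: 1 × 594 = 594
    Σ(broken) = 2463 kJ
  Bonds formed (products):
    C–Br: 2 × 280 = 560
    C–C: 1 × 354 = 354
    C–H: 4 × 418 = 1672
    Σ(formed) = 2586 kJ
  ΔH_B = 2463 − 2586 = −123 kJ
ΔH_A − ΔH_B = +48 kJ, so reaction B has the more negative ΔH; |ΔH_A − ΔH_B| = 48 kJ.

Reaction B, by 48 kJ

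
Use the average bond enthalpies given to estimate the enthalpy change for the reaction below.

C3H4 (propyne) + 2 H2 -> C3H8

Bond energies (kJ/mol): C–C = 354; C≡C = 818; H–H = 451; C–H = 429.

ΔH ≈ −350 kJ

Bonds broken (reactants):
  C≡C: 1 × 818 = 818
  C–C: 1 × 354 = 354
  C–H: 4 × 429 = 1716
  H–H: 2 × 451 = 902
  Σ(broken) = 3790 kJ
Bonds formed (products):
  C–C: 2 × 354 = 708
  C–H: 8 × 429 = 3432
  Σ(formed) = 4140 kJ
ΔH = Σ(broken) − Σ(formed) = 3790 − 4140 = −350 kJ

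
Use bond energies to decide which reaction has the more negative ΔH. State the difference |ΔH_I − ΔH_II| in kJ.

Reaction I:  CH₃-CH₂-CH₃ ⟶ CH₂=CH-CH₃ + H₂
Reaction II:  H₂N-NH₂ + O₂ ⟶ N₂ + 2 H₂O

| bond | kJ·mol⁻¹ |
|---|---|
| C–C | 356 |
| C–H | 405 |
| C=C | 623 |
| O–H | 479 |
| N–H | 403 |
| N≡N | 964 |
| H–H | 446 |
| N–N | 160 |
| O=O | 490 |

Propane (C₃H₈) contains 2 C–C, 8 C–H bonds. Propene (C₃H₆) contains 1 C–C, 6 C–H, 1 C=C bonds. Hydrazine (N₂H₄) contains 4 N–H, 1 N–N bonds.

Reaction I:
  Bonds broken (reactants):
    C–C: 2 × 356 = 712
    C–H: 8 × 405 = 3240
    Σ(broken) = 3952 kJ
  Bonds formed (products):
    C–C: 1 × 356 = 356
    C–H: 6 × 405 = 2430
    C=C: 1 × 623 = 623
    H–H: 1 × 446 = 446
    Σ(formed) = 3855 kJ
  ΔH_I = 3952 − 3855 = +97 kJ
Reaction II:
  Bonds broken (reactants):
    N–H: 4 × 403 = 1612
    N–N: 1 × 160 = 160
    O=O: 1 × 490 = 490
    Σ(broken) = 2262 kJ
  Bonds formed (products):
    N≡N: 1 × 964 = 964
    O–H: 4 × 479 = 1916
    Σ(formed) = 2880 kJ
  ΔH_II = 2262 − 2880 = −618 kJ
ΔH_I − ΔH_II = +715 kJ, so reaction II has the more negative ΔH; |ΔH_I − ΔH_II| = 715 kJ.

Reaction II, by 715 kJ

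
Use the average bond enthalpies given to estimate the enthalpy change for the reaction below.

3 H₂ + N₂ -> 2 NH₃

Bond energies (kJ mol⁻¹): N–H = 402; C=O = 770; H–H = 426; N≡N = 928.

ΔH ≈ −206 kJ

Bonds broken (reactants):
  H–H: 3 × 426 = 1278
  N≡N: 1 × 928 = 928
  Σ(broken) = 2206 kJ
Bonds formed (products):
  N–H: 6 × 402 = 2412
  Σ(formed) = 2412 kJ
ΔH = Σ(broken) − Σ(formed) = 2206 − 2412 = −206 kJ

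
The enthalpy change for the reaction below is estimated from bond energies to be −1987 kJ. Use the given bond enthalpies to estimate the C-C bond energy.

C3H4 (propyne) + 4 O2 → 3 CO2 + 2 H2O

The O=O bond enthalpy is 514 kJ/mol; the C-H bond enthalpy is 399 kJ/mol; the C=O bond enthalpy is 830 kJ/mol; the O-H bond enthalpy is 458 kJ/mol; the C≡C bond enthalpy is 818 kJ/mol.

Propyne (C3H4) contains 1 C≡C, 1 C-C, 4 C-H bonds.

D(C-C) ≈ 355 kJ/mol

Let D be the C-C bond energy.
Σ(broken) = 1×818 + 1×D + 4×399 + 4×514 = 4470 + D
Σ(formed) = 6×830 + 4×458 = 6812
ΔH = Σ(broken) − Σ(formed) = (4470 + D) − (6812) = −2342 + D
Setting this equal to −1987 kJ gives D = 355 kJ/mol.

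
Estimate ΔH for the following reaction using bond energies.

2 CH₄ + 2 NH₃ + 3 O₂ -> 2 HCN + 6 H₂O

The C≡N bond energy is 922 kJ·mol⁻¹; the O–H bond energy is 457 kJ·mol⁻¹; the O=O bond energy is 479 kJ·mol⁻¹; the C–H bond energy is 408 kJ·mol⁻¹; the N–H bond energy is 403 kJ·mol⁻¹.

ΔH ≈ −1025 kJ

Bonds broken (reactants):
  C–H: 8 × 408 = 3264
  N–H: 6 × 403 = 2418
  O=O: 3 × 479 = 1437
  Σ(broken) = 7119 kJ
Bonds formed (products):
  C≡N: 2 × 922 = 1844
  C–H: 2 × 408 = 816
  O–H: 12 × 457 = 5484
  Σ(formed) = 8144 kJ
ΔH = Σ(broken) − Σ(formed) = 7119 − 8144 = −1025 kJ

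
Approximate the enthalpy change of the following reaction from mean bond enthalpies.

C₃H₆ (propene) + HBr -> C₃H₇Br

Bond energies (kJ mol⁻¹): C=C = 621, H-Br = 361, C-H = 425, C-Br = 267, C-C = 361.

ΔH ≈ −71 kJ

Bonds broken (reactants):
  C-C: 1 × 361 = 361
  C-H: 6 × 425 = 2550
  C=C: 1 × 621 = 621
  H-Br: 1 × 361 = 361
  Σ(broken) = 3893 kJ
Bonds formed (products):
  C-Br: 1 × 267 = 267
  C-C: 2 × 361 = 722
  C-H: 7 × 425 = 2975
  Σ(formed) = 3964 kJ
ΔH = Σ(broken) − Σ(formed) = 3893 − 3964 = −71 kJ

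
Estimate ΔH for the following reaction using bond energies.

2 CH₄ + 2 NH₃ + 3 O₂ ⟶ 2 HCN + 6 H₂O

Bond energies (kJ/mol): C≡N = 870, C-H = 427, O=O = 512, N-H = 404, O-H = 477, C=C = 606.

ΔH ≈ −942 kJ

Bonds broken (reactants):
  C-H: 8 × 427 = 3416
  N-H: 6 × 404 = 2424
  O=O: 3 × 512 = 1536
  Σ(broken) = 7376 kJ
Bonds formed (products):
  C≡N: 2 × 870 = 1740
  C-H: 2 × 427 = 854
  O-H: 12 × 477 = 5724
  Σ(formed) = 8318 kJ
ΔH = Σ(broken) − Σ(formed) = 7376 − 8318 = −942 kJ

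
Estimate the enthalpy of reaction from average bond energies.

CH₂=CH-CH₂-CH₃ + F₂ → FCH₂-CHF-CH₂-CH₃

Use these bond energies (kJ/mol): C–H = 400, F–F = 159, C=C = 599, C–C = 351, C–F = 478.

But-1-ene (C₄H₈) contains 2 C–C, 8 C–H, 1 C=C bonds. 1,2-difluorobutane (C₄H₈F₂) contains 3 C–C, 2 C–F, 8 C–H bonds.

ΔH ≈ −549 kJ

Bonds broken (reactants):
  C–C: 2 × 351 = 702
  C–H: 8 × 400 = 3200
  C=C: 1 × 599 = 599
  F–F: 1 × 159 = 159
  Σ(broken) = 4660 kJ
Bonds formed (products):
  C–C: 3 × 351 = 1053
  C–F: 2 × 478 = 956
  C–H: 8 × 400 = 3200
  Σ(formed) = 5209 kJ
ΔH = Σ(broken) − Σ(formed) = 4660 − 5209 = −549 kJ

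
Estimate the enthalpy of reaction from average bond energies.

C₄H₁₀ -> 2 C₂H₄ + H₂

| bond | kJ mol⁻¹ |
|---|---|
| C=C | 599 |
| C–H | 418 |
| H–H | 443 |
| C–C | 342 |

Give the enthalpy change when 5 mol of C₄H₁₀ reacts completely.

ΔH = +1105 kJ

Bonds broken (reactants):
  C–C: 3 × 342 = 1026
  C–H: 10 × 418 = 4180
  Σ(broken) = 5206 kJ
Bonds formed (products):
  C–H: 8 × 418 = 3344
  C=C: 2 × 599 = 1198
  H–H: 1 × 443 = 443
  Σ(formed) = 4985 kJ
ΔH = Σ(broken) − Σ(formed) = 5206 − 4985 = +221 kJ
For 5× the reaction as written: 5 × (+221) = +1105 kJ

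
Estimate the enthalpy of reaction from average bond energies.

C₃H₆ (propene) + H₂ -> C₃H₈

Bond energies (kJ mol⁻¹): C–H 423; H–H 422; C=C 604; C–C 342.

Bonds broken (reactants):
  C–C: 1 × 342 = 342
  C–H: 6 × 423 = 2538
  C=C: 1 × 604 = 604
  H–H: 1 × 422 = 422
  Σ(broken) = 3906 kJ
Bonds formed (products):
  C–C: 2 × 342 = 684
  C–H: 8 × 423 = 3384
  Σ(formed) = 4068 kJ
ΔH = Σ(broken) − Σ(formed) = 3906 − 4068 = −162 kJ

ΔH ≈ −162 kJ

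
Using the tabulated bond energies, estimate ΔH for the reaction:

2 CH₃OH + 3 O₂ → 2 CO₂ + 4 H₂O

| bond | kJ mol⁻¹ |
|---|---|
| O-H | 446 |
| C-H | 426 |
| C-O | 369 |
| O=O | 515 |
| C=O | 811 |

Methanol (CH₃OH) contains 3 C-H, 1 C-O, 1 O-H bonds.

Bonds broken (reactants):
  C-H: 6 × 426 = 2556
  C-O: 2 × 369 = 738
  O-H: 2 × 446 = 892
  O=O: 3 × 515 = 1545
  Σ(broken) = 5731 kJ
Bonds formed (products):
  C=O: 4 × 811 = 3244
  O-H: 8 × 446 = 3568
  Σ(formed) = 6812 kJ
ΔH = Σ(broken) − Σ(formed) = 5731 − 6812 = −1081 kJ

ΔH ≈ −1081 kJ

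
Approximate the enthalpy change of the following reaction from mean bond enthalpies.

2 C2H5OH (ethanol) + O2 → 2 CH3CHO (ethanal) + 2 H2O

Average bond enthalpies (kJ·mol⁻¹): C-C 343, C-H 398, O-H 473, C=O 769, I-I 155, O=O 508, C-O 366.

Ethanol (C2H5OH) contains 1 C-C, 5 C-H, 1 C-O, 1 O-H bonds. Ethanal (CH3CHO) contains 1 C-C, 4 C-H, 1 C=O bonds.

Bonds broken (reactants):
  C-C: 2 × 343 = 686
  C-H: 10 × 398 = 3980
  C-O: 2 × 366 = 732
  O-H: 2 × 473 = 946
  O=O: 1 × 508 = 508
  Σ(broken) = 6852 kJ
Bonds formed (products):
  C-C: 2 × 343 = 686
  C-H: 8 × 398 = 3184
  C=O: 2 × 769 = 1538
  O-H: 4 × 473 = 1892
  Σ(formed) = 7300 kJ
ΔH = Σ(broken) − Σ(formed) = 6852 − 7300 = −448 kJ

ΔH ≈ −448 kJ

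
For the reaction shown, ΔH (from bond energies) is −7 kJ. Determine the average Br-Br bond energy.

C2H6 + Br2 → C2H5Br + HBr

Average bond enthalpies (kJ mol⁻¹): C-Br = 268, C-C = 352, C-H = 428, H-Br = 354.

Let D be the Br-Br bond energy.
Σ(broken) = 1×D + 1×352 + 6×428 = 2920 + D
Σ(formed) = 1×268 + 1×352 + 5×428 + 1×354 = 3114
ΔH = Σ(broken) − Σ(formed) = (2920 + D) − (3114) = −194 + D
Setting this equal to −7 kJ gives D = 187 kJ/mol.

D(Br-Br) ≈ 187 kJ/mol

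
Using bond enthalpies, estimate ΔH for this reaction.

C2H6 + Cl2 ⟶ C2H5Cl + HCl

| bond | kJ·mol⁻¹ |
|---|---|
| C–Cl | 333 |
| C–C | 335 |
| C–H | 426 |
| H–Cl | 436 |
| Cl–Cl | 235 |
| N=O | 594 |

Bonds broken (reactants):
  C–C: 1 × 335 = 335
  C–H: 6 × 426 = 2556
  Cl–Cl: 1 × 235 = 235
  Σ(broken) = 3126 kJ
Bonds formed (products):
  C–C: 1 × 335 = 335
  C–Cl: 1 × 333 = 333
  C–H: 5 × 426 = 2130
  H–Cl: 1 × 436 = 436
  Σ(formed) = 3234 kJ
ΔH = Σ(broken) − Σ(formed) = 3126 − 3234 = −108 kJ

ΔH ≈ −108 kJ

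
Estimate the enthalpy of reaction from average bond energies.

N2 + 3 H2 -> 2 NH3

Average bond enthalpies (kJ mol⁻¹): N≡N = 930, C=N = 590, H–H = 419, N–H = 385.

ΔH ≈ −123 kJ

Bonds broken (reactants):
  H–H: 3 × 419 = 1257
  N≡N: 1 × 930 = 930
  Σ(broken) = 2187 kJ
Bonds formed (products):
  N–H: 6 × 385 = 2310
  Σ(formed) = 2310 kJ
ΔH = Σ(broken) − Σ(formed) = 2187 − 2310 = −123 kJ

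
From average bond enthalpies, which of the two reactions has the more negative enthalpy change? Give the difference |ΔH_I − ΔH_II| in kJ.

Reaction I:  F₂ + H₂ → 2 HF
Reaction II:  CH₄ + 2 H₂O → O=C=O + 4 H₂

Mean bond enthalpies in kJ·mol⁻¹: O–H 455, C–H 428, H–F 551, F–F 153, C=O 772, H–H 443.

Reaction I, by 722 kJ

Reaction I:
  Bonds broken (reactants):
    F–F: 1 × 153 = 153
    H–H: 1 × 443 = 443
    Σ(broken) = 596 kJ
  Bonds formed (products):
    H–F: 2 × 551 = 1102
    Σ(formed) = 1102 kJ
  ΔH_I = 596 − 1102 = −506 kJ
Reaction II:
  Bonds broken (reactants):
    C–H: 4 × 428 = 1712
    O–H: 4 × 455 = 1820
    Σ(broken) = 3532 kJ
  Bonds formed (products):
    C=O: 2 × 772 = 1544
    H–H: 4 × 443 = 1772
    Σ(formed) = 3316 kJ
  ΔH_II = 3532 − 3316 = +216 kJ
ΔH_I − ΔH_II = −722 kJ, so reaction I has the more negative ΔH; |ΔH_I − ΔH_II| = 722 kJ.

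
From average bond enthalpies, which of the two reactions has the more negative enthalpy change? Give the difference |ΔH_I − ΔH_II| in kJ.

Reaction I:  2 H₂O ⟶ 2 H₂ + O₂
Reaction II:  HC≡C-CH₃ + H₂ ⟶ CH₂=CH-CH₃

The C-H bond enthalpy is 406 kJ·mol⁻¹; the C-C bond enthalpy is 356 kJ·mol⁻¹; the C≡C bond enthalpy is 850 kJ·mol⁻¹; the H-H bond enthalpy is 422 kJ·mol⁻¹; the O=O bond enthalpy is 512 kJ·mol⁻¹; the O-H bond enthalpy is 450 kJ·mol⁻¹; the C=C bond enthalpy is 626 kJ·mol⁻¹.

Reaction I:
  Bonds broken (reactants):
    O-H: 4 × 450 = 1800
    Σ(broken) = 1800 kJ
  Bonds formed (products):
    H-H: 2 × 422 = 844
    O=O: 1 × 512 = 512
    Σ(formed) = 1356 kJ
  ΔH_I = 1800 − 1356 = +444 kJ
Reaction II:
  Bonds broken (reactants):
    C≡C: 1 × 850 = 850
    C-C: 1 × 356 = 356
    C-H: 4 × 406 = 1624
    H-H: 1 × 422 = 422
    Σ(broken) = 3252 kJ
  Bonds formed (products):
    C-C: 1 × 356 = 356
    C-H: 6 × 406 = 2436
    C=C: 1 × 626 = 626
    Σ(formed) = 3418 kJ
  ΔH_II = 3252 − 3418 = −166 kJ
ΔH_I − ΔH_II = +610 kJ, so reaction II has the more negative ΔH; |ΔH_I − ΔH_II| = 610 kJ.

Reaction II, by 610 kJ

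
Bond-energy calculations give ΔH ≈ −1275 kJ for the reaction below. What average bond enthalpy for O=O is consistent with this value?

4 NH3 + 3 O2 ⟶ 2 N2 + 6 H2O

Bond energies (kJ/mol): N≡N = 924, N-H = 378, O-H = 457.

D(O=O) ≈ 507 kJ/mol

Let D be the O=O bond energy.
Σ(broken) = 12×378 + 3×D = 4536 + 3D
Σ(formed) = 2×924 + 12×457 = 7332
ΔH = Σ(broken) − Σ(formed) = (4536 + 3D) − (7332) = −2796 + 3D
Setting this equal to −1275 kJ gives 3D = 1521, so D = 507 kJ/mol.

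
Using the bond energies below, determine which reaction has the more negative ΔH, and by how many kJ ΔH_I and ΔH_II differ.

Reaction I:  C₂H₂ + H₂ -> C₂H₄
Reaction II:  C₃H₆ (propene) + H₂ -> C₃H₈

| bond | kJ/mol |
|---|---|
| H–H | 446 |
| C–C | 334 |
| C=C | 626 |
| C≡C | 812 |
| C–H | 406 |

Reaction I, by 106 kJ

Reaction I:
  Bonds broken (reactants):
    C≡C: 1 × 812 = 812
    C–H: 2 × 406 = 812
    H–H: 1 × 446 = 446
    Σ(broken) = 2070 kJ
  Bonds formed (products):
    C–H: 4 × 406 = 1624
    C=C: 1 × 626 = 626
    Σ(formed) = 2250 kJ
  ΔH_I = 2070 − 2250 = −180 kJ
Reaction II:
  Bonds broken (reactants):
    C–C: 1 × 334 = 334
    C–H: 6 × 406 = 2436
    C=C: 1 × 626 = 626
    H–H: 1 × 446 = 446
    Σ(broken) = 3842 kJ
  Bonds formed (products):
    C–C: 2 × 334 = 668
    C–H: 8 × 406 = 3248
    Σ(formed) = 3916 kJ
  ΔH_II = 3842 − 3916 = −74 kJ
ΔH_I − ΔH_II = −106 kJ, so reaction I has the more negative ΔH; |ΔH_I − ΔH_II| = 106 kJ.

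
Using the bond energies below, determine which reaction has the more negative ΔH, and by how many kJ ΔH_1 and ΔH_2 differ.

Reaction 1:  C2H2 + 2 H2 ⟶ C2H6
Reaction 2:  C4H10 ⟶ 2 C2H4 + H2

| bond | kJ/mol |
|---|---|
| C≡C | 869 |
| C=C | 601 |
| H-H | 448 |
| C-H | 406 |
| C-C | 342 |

Reaction 1:
  Bonds broken (reactants):
    C≡C: 1 × 869 = 869
    C-H: 2 × 406 = 812
    H-H: 2 × 448 = 896
    Σ(broken) = 2577 kJ
  Bonds formed (products):
    C-C: 1 × 342 = 342
    C-H: 6 × 406 = 2436
    Σ(formed) = 2778 kJ
  ΔH_1 = 2577 − 2778 = −201 kJ
Reaction 2:
  Bonds broken (reactants):
    C-C: 3 × 342 = 1026
    C-H: 10 × 406 = 4060
    Σ(broken) = 5086 kJ
  Bonds formed (products):
    C-H: 8 × 406 = 3248
    C=C: 2 × 601 = 1202
    H-H: 1 × 448 = 448
    Σ(formed) = 4898 kJ
  ΔH_2 = 5086 − 4898 = +188 kJ
ΔH_1 − ΔH_2 = −389 kJ, so reaction 1 has the more negative ΔH; |ΔH_1 − ΔH_2| = 389 kJ.

Reaction 1, by 389 kJ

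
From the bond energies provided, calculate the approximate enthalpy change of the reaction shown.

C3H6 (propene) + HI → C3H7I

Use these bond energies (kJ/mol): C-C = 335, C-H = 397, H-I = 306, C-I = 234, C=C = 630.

ΔH ≈ −30 kJ

Bonds broken (reactants):
  C-C: 1 × 335 = 335
  C-H: 6 × 397 = 2382
  C=C: 1 × 630 = 630
  H-I: 1 × 306 = 306
  Σ(broken) = 3653 kJ
Bonds formed (products):
  C-C: 2 × 335 = 670
  C-H: 7 × 397 = 2779
  C-I: 1 × 234 = 234
  Σ(formed) = 3683 kJ
ΔH = Σ(broken) − Σ(formed) = 3653 − 3683 = −30 kJ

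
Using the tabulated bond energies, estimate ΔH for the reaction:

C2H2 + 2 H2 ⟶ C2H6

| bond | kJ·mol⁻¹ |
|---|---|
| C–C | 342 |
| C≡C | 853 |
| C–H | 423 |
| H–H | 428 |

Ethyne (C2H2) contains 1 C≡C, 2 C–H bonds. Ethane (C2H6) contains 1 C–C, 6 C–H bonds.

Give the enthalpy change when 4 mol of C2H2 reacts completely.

ΔH = −1300 kJ

Bonds broken (reactants):
  C≡C: 1 × 853 = 853
  C–H: 2 × 423 = 846
  H–H: 2 × 428 = 856
  Σ(broken) = 2555 kJ
Bonds formed (products):
  C–C: 1 × 342 = 342
  C–H: 6 × 423 = 2538
  Σ(formed) = 2880 kJ
ΔH = Σ(broken) − Σ(formed) = 2555 − 2880 = −325 kJ
For 4× the reaction as written: 4 × (−325) = −1300 kJ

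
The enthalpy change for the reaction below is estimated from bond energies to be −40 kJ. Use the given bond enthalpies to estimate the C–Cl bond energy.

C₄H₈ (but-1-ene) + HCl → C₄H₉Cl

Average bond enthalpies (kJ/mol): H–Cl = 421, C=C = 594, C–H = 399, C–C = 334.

Let D be the C–Cl bond energy.
Σ(broken) = 2×334 + 8×399 + 1×594 + 1×421 = 4875
Σ(formed) = 3×334 + 1×D + 9×399 = 4593 + D
ΔH = Σ(broken) − Σ(formed) = (4875) − (4593 + D) = +282 − D
Setting this equal to −40 kJ gives D = 322 kJ/mol.

D(C–Cl) ≈ 322 kJ/mol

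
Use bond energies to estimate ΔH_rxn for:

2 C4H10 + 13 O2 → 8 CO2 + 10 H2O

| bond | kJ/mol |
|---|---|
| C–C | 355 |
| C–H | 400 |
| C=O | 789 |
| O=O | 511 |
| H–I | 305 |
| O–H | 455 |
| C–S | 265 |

ΔH ≈ −4951 kJ

Bonds broken (reactants):
  C–C: 6 × 355 = 2130
  C–H: 20 × 400 = 8000
  O=O: 13 × 511 = 6643
  Σ(broken) = 16773 kJ
Bonds formed (products):
  C=O: 16 × 789 = 12624
  O–H: 20 × 455 = 9100
  Σ(formed) = 21724 kJ
ΔH = Σ(broken) − Σ(formed) = 16773 − 21724 = −4951 kJ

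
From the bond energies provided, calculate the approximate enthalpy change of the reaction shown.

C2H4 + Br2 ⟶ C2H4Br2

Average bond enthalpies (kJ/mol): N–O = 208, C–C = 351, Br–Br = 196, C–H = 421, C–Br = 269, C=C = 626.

ΔH ≈ −67 kJ

Bonds broken (reactants):
  Br–Br: 1 × 196 = 196
  C–H: 4 × 421 = 1684
  C=C: 1 × 626 = 626
  Σ(broken) = 2506 kJ
Bonds formed (products):
  C–Br: 2 × 269 = 538
  C–C: 1 × 351 = 351
  C–H: 4 × 421 = 1684
  Σ(formed) = 2573 kJ
ΔH = Σ(broken) − Σ(formed) = 2506 − 2573 = −67 kJ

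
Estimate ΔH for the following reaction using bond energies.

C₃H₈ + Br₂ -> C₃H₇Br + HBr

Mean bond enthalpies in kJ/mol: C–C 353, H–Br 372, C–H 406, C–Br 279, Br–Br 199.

ΔH ≈ −46 kJ

Bonds broken (reactants):
  Br–Br: 1 × 199 = 199
  C–C: 2 × 353 = 706
  C–H: 8 × 406 = 3248
  Σ(broken) = 4153 kJ
Bonds formed (products):
  C–Br: 1 × 279 = 279
  C–C: 2 × 353 = 706
  C–H: 7 × 406 = 2842
  H–Br: 1 × 372 = 372
  Σ(formed) = 4199 kJ
ΔH = Σ(broken) − Σ(formed) = 4153 − 4199 = −46 kJ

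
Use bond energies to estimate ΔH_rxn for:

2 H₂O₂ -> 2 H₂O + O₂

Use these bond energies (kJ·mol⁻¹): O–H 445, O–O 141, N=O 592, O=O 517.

ΔH ≈ −235 kJ

Bonds broken (reactants):
  O–H: 4 × 445 = 1780
  O–O: 2 × 141 = 282
  Σ(broken) = 2062 kJ
Bonds formed (products):
  O–H: 4 × 445 = 1780
  O=O: 1 × 517 = 517
  Σ(formed) = 2297 kJ
ΔH = Σ(broken) − Σ(formed) = 2062 − 2297 = −235 kJ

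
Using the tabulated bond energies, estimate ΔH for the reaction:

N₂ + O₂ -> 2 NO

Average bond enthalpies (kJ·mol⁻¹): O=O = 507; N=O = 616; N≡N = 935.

ΔH ≈ +210 kJ

Bonds broken (reactants):
  N≡N: 1 × 935 = 935
  O=O: 1 × 507 = 507
  Σ(broken) = 1442 kJ
Bonds formed (products):
  N=O: 2 × 616 = 1232
  Σ(formed) = 1232 kJ
ΔH = Σ(broken) − Σ(formed) = 1442 − 1232 = +210 kJ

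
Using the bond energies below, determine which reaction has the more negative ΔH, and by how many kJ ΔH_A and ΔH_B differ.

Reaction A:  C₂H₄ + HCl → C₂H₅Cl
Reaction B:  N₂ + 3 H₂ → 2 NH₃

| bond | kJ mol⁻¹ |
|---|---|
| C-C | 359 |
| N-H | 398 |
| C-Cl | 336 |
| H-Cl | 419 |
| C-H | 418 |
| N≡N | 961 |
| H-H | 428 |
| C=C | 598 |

Reaction B, by 47 kJ

Reaction A:
  Bonds broken (reactants):
    C-H: 4 × 418 = 1672
    C=C: 1 × 598 = 598
    H-Cl: 1 × 419 = 419
    Σ(broken) = 2689 kJ
  Bonds formed (products):
    C-C: 1 × 359 = 359
    C-Cl: 1 × 336 = 336
    C-H: 5 × 418 = 2090
    Σ(formed) = 2785 kJ
  ΔH_A = 2689 − 2785 = −96 kJ
Reaction B:
  Bonds broken (reactants):
    H-H: 3 × 428 = 1284
    N≡N: 1 × 961 = 961
    Σ(broken) = 2245 kJ
  Bonds formed (products):
    N-H: 6 × 398 = 2388
    Σ(formed) = 2388 kJ
  ΔH_B = 2245 − 2388 = −143 kJ
ΔH_A − ΔH_B = +47 kJ, so reaction B has the more negative ΔH; |ΔH_A − ΔH_B| = 47 kJ.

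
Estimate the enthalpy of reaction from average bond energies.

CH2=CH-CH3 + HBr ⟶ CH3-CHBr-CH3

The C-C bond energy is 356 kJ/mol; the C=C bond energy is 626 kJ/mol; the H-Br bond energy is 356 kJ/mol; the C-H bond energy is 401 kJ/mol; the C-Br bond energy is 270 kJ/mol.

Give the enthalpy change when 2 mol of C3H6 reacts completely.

ΔH = −90 kJ

Bonds broken (reactants):
  C-C: 1 × 356 = 356
  C-H: 6 × 401 = 2406
  C=C: 1 × 626 = 626
  H-Br: 1 × 356 = 356
  Σ(broken) = 3744 kJ
Bonds formed (products):
  C-Br: 1 × 270 = 270
  C-C: 2 × 356 = 712
  C-H: 7 × 401 = 2807
  Σ(formed) = 3789 kJ
ΔH = Σ(broken) − Σ(formed) = 3744 − 3789 = −45 kJ
For 2× the reaction as written: 2 × (−45) = −90 kJ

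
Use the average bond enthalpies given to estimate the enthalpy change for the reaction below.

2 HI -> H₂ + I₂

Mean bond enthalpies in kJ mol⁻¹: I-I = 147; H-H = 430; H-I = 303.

ΔH ≈ +29 kJ

Bonds broken (reactants):
  H-I: 2 × 303 = 606
  Σ(broken) = 606 kJ
Bonds formed (products):
  H-H: 1 × 430 = 430
  I-I: 1 × 147 = 147
  Σ(formed) = 577 kJ
ΔH = Σ(broken) − Σ(formed) = 606 − 577 = +29 kJ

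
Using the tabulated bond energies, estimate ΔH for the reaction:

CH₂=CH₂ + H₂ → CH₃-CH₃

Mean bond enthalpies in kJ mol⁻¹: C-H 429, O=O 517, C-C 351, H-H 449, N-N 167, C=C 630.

Bonds broken (reactants):
  C-H: 4 × 429 = 1716
  C=C: 1 × 630 = 630
  H-H: 1 × 449 = 449
  Σ(broken) = 2795 kJ
Bonds formed (products):
  C-C: 1 × 351 = 351
  C-H: 6 × 429 = 2574
  Σ(formed) = 2925 kJ
ΔH = Σ(broken) − Σ(formed) = 2795 − 2925 = −130 kJ

ΔH ≈ −130 kJ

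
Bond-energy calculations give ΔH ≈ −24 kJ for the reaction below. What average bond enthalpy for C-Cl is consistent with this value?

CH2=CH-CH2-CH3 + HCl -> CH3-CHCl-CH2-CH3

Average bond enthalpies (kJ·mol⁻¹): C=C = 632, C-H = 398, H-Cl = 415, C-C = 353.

Let D be the C-Cl bond energy.
Σ(broken) = 2×353 + 8×398 + 1×632 + 1×415 = 4937
Σ(formed) = 3×353 + 1×D + 9×398 = 4641 + D
ΔH = Σ(broken) − Σ(formed) = (4937) − (4641 + D) = +296 − D
Setting this equal to −24 kJ gives D = 320 kJ/mol.

D(C-Cl) ≈ 320 kJ/mol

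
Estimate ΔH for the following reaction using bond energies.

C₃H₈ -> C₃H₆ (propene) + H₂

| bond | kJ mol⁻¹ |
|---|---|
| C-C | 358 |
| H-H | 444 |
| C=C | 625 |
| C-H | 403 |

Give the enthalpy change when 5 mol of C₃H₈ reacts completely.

ΔH = +475 kJ

Bonds broken (reactants):
  C-C: 2 × 358 = 716
  C-H: 8 × 403 = 3224
  Σ(broken) = 3940 kJ
Bonds formed (products):
  C-C: 1 × 358 = 358
  C-H: 6 × 403 = 2418
  C=C: 1 × 625 = 625
  H-H: 1 × 444 = 444
  Σ(formed) = 3845 kJ
ΔH = Σ(broken) − Σ(formed) = 3940 − 3845 = +95 kJ
For 5× the reaction as written: 5 × (+95) = +475 kJ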